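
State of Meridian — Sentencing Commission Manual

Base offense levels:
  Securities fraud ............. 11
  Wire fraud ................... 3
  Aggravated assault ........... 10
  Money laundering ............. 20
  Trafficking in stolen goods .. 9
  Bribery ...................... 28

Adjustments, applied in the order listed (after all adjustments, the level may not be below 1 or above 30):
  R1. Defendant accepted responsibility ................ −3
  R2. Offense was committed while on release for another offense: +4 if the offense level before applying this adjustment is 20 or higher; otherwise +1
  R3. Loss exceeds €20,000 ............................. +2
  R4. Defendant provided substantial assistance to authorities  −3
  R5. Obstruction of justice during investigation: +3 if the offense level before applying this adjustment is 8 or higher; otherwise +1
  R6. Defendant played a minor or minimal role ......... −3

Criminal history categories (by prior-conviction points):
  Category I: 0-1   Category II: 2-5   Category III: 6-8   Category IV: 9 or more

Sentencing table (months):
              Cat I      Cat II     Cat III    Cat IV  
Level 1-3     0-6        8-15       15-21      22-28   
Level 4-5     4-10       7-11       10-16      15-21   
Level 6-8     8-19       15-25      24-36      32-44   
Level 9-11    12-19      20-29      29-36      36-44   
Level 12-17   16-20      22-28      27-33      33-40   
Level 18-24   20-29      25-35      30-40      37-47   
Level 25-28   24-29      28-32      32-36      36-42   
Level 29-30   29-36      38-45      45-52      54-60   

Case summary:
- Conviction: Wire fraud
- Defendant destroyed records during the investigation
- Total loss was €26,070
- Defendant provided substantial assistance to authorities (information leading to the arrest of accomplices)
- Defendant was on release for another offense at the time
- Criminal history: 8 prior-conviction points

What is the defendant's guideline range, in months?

10-16 months

Base offense level for wire fraud: 3.
R2 applies (level before this adjustment is 3 < 20, so +1): 3 + 1 = 4.
R3 applies: 4 + 2 = 6.
R4 applies: 6 − 3 = 3.
R5 applies (level before this adjustment is 3 < 8, so +1): 3 + 1 = 4.
Final offense level: 4.
Criminal history: 8 prior points → Category III (6-8).
Level 4 falls in the 4-5 band.
Grid: Level 4-5 × Category III = 10-16 months.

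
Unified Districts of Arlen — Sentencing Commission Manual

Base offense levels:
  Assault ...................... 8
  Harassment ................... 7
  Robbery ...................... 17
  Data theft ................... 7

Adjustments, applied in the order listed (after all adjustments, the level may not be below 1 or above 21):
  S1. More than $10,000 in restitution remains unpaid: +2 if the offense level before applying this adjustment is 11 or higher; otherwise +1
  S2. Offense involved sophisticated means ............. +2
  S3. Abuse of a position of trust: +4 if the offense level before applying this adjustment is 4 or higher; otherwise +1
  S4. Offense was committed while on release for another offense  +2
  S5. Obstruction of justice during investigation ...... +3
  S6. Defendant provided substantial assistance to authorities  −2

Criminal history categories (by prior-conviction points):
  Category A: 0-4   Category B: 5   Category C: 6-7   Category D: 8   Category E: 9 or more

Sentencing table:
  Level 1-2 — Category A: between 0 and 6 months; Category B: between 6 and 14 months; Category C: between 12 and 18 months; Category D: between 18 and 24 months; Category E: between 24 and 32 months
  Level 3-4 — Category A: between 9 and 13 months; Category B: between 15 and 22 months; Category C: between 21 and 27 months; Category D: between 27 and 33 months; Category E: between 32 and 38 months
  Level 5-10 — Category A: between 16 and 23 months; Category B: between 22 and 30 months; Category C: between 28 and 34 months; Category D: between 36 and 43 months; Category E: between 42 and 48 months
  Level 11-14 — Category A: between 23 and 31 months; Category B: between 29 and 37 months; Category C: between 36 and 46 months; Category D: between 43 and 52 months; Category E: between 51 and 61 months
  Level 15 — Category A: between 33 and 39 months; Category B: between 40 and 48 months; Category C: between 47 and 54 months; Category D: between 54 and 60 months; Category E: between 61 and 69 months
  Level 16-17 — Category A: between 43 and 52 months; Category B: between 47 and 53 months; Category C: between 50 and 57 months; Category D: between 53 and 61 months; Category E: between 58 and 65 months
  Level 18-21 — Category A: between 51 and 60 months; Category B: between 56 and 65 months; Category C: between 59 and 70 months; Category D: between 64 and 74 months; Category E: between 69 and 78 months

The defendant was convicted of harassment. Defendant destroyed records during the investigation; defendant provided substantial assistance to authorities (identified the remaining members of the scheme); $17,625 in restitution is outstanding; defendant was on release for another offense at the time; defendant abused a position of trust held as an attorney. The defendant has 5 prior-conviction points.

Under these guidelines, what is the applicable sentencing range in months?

40-48 months

Base offense level for harassment: 7.
S1 applies (level before this adjustment is 7 < 11, so +1): 7 + 1 = 8.
S3 applies (level before this adjustment is 8 ≥ 4, so +4): 8 + 4 = 12.
S4 applies: 12 + 2 = 14.
S5 applies: 14 + 3 = 17.
S6 applies: 17 − 2 = 15.
Final offense level: 15.
Criminal history: 5 prior points → Category B (5).
Level 15 falls in the 15 band.
Grid: Level 15 × Category B = 40-48 months.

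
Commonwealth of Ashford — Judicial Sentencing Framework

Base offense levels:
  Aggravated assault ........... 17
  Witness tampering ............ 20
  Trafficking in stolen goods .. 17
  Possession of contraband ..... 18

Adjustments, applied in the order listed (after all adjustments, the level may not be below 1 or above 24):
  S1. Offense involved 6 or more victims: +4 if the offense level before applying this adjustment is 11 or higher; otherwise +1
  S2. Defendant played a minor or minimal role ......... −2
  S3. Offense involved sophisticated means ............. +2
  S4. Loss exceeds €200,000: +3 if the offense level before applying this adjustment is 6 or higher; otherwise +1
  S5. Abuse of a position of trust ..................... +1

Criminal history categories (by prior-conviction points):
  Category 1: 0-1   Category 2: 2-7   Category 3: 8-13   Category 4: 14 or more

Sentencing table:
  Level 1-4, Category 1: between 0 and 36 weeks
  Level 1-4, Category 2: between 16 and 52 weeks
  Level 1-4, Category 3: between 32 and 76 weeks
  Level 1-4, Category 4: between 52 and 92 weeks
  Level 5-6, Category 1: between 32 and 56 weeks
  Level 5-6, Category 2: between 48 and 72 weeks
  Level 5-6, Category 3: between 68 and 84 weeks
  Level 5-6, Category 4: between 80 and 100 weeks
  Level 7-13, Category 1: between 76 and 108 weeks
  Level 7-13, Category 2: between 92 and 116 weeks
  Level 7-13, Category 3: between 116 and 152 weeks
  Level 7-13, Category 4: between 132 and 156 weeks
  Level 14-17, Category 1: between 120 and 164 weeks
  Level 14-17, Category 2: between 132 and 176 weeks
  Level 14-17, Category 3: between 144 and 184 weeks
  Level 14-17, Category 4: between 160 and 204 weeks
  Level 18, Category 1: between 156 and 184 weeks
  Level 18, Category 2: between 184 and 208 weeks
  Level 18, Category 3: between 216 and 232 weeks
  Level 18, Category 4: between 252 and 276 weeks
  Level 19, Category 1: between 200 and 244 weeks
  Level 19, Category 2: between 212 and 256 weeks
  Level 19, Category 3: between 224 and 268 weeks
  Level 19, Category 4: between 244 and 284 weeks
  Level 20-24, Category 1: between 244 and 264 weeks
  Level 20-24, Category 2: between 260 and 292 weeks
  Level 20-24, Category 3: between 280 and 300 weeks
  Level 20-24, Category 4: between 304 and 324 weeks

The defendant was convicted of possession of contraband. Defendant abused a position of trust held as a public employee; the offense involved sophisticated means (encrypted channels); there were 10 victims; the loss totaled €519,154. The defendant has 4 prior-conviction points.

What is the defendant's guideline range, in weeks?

260-292 weeks

Base offense level for possession of contraband: 18.
S1 applies (level before this adjustment is 18 ≥ 11, so +4): 18 + 4 = 22.
S2 does not apply.
S3 applies: 22 + 2 = 24.
S4 applies (level before this adjustment is 24 ≥ 6, so +3): 24 + 3 = 27.
S5 applies: 27 + 1 = 28.
Level 28 exceeds the maximum of 24; capped at 24.
Final offense level: 24.
Criminal history: 4 prior points → Category 2 (2-7).
Level 24 falls in the 20-24 band.
Grid: Level 20-24 × Category 2 = 260-292 weeks.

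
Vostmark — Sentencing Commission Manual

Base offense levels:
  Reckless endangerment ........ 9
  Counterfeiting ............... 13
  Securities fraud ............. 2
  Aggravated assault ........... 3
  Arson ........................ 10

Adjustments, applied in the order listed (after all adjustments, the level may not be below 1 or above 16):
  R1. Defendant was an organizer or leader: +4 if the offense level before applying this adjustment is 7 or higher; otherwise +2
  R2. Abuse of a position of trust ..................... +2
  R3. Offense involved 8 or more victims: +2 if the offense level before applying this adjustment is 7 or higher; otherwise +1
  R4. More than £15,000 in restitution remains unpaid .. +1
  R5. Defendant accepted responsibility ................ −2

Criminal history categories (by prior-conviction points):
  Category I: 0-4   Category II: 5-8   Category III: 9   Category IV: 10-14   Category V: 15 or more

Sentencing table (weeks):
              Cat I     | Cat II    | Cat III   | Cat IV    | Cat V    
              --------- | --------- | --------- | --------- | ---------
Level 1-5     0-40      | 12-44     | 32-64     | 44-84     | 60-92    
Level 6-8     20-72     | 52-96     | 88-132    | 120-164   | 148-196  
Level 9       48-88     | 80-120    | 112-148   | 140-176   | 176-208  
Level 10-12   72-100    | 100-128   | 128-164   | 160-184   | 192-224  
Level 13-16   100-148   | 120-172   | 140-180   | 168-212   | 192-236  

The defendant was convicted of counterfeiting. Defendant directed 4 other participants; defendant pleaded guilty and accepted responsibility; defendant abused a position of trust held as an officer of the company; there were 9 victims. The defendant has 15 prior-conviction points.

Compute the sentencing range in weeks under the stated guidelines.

Base offense level for counterfeiting: 13.
R1 applies (level before this adjustment is 13 ≥ 7, so +4): 13 + 4 = 17.
R2 applies: 17 + 2 = 19.
R3 applies (level before this adjustment is 19 ≥ 7, so +2): 19 + 2 = 21.
R5 applies: 21 − 2 = 19.
Level 19 exceeds the maximum of 16; capped at 16.
Final offense level: 16.
Criminal history: 15 prior points → Category V (15+).
Level 16 falls in the 13-16 band.
Grid: Level 13-16 × Category V = 192-236 weeks.

192-236 weeks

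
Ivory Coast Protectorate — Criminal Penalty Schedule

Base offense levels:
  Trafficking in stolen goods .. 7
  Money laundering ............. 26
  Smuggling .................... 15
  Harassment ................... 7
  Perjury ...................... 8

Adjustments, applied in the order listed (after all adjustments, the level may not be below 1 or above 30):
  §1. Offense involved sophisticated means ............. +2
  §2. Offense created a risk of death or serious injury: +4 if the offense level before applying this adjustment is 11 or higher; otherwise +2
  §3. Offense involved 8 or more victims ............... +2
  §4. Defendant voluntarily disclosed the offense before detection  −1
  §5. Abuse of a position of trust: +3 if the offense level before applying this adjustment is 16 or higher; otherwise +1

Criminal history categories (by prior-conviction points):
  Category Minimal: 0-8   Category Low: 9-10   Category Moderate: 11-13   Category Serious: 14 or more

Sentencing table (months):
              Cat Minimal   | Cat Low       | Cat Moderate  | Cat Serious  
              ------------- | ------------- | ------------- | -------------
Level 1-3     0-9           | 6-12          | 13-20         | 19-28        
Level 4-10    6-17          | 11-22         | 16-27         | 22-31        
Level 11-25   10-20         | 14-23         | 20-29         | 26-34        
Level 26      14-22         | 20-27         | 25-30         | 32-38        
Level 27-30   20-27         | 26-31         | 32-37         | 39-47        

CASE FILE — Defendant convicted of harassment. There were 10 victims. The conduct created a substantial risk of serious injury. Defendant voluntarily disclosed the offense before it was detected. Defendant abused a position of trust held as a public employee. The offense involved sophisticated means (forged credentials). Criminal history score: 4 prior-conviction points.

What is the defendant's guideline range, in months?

10-20 months

Base offense level for harassment: 7.
§1 applies: 7 + 2 = 9.
§2 applies (level before this adjustment is 9 < 11, so +2): 9 + 2 = 11.
§3 applies: 11 + 2 = 13.
§4 applies: 13 − 1 = 12.
§5 applies (level before this adjustment is 12 < 16, so +1): 12 + 1 = 13.
Final offense level: 13.
Criminal history: 4 prior points → Category Minimal (0-8).
Level 13 falls in the 11-25 band.
Grid: Level 11-25 × Category Minimal = 10-20 months.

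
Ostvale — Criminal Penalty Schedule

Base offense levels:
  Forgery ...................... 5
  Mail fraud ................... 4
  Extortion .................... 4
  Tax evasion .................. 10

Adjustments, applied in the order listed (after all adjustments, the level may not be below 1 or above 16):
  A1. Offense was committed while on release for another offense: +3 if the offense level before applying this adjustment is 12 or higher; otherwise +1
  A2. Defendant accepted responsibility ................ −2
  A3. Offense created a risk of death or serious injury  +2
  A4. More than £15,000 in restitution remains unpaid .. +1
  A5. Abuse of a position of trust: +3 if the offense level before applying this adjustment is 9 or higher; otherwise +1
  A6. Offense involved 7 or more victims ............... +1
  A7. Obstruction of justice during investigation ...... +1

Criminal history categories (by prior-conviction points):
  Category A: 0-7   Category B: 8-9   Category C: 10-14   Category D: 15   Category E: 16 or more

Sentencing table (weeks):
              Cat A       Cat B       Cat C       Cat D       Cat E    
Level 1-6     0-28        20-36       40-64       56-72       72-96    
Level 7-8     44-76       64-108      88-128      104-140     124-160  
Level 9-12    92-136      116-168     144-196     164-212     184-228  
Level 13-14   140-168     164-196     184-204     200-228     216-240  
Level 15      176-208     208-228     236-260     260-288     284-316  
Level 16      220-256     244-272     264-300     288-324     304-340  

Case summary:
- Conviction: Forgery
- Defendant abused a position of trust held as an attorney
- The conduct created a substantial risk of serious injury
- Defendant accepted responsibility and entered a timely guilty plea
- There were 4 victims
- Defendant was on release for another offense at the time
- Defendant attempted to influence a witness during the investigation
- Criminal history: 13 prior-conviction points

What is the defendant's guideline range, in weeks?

88-128 weeks

Base offense level for forgery: 5.
A1 applies (level before this adjustment is 5 < 12, so +1): 5 + 1 = 6.
A2 applies: 6 − 2 = 4.
A3 applies: 4 + 2 = 6.
A5 applies (level before this adjustment is 6 < 9, so +1): 6 + 1 = 7.
A7 applies: 7 + 1 = 8.
Final offense level: 8.
Criminal history: 13 prior points → Category C (10-14).
Level 8 falls in the 7-8 band.
Grid: Level 7-8 × Category C = 88-128 weeks.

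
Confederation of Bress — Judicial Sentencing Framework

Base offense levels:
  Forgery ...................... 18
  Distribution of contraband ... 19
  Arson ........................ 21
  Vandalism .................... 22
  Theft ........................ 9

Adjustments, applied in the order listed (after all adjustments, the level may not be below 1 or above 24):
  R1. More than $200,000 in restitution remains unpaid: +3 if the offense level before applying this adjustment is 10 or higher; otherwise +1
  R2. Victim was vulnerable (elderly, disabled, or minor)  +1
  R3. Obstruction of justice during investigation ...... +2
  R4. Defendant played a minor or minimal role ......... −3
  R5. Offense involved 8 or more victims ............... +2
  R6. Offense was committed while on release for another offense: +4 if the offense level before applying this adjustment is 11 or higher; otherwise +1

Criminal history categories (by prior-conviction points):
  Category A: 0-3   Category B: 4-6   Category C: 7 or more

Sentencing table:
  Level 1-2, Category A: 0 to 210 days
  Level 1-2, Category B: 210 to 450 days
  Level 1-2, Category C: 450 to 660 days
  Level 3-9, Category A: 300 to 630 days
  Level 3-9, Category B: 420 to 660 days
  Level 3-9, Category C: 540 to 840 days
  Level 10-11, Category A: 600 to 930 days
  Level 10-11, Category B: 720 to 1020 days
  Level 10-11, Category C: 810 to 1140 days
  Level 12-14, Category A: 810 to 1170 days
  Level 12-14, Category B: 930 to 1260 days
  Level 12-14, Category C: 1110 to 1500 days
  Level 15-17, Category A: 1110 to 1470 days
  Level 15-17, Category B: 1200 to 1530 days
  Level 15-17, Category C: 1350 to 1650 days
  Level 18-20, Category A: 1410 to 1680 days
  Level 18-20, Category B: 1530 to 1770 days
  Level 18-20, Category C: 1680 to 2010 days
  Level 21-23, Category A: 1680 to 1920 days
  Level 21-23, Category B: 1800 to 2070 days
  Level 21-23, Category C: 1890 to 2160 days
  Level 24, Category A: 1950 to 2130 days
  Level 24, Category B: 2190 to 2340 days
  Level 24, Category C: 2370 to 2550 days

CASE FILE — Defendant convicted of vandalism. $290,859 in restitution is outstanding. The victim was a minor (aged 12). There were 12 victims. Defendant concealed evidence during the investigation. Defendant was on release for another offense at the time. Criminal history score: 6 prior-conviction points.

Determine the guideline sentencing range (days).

2190-2340 days

Base offense level for vandalism: 22.
R1 applies (level before this adjustment is 22 ≥ 10, so +3): 22 + 3 = 25.
R2 applies: 25 + 1 = 26.
R3 applies: 26 + 2 = 28.
R5 applies: 28 + 2 = 30.
R6 applies (level before this adjustment is 30 ≥ 11, so +4): 30 + 4 = 34.
Level 34 exceeds the maximum of 24; capped at 24.
Final offense level: 24.
Criminal history: 6 prior points → Category B (4-6).
Level 24 falls in the 24 band.
Grid: Level 24 × Category B = 2190-2340 days.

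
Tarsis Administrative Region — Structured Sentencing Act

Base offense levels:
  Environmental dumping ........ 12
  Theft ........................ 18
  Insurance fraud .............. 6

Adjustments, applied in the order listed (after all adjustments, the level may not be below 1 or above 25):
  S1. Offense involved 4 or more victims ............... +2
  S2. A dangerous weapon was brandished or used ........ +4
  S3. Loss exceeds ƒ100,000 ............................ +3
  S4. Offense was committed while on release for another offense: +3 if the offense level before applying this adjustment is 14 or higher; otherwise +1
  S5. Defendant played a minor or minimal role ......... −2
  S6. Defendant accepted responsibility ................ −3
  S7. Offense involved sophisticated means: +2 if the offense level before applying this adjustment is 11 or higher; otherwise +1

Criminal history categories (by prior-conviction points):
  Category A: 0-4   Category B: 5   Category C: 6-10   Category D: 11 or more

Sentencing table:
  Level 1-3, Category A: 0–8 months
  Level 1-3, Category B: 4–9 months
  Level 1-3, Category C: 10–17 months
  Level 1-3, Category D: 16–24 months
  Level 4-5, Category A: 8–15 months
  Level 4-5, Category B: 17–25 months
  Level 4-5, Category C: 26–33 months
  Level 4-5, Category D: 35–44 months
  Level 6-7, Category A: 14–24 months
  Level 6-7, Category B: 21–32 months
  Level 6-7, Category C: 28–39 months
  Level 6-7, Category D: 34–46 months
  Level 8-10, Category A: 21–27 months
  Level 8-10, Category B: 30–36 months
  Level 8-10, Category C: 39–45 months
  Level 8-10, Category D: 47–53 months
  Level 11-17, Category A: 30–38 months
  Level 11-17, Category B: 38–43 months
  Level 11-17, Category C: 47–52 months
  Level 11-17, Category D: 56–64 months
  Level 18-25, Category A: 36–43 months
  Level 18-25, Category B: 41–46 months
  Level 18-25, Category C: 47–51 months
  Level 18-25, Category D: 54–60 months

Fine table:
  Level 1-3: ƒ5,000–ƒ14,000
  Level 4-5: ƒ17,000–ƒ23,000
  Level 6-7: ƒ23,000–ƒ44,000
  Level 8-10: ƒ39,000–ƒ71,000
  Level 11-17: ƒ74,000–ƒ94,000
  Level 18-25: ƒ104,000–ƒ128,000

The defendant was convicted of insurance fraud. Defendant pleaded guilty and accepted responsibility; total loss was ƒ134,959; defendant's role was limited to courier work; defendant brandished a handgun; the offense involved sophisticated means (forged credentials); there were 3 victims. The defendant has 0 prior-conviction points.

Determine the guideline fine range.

Base offense level for insurance fraud: 6.
S2 applies: 6 + 4 = 10.
S3 applies: 10 + 3 = 13.
S4 does not apply.
S5 applies: 13 − 2 = 11.
S6 applies: 11 − 3 = 8.
S7 applies (level before this adjustment is 8 < 11, so +1): 8 + 1 = 9.
Final offense level: 9.
Level 9 falls in the 8-10 band.
Fine table: Level 8-10 → ƒ39,000–ƒ71,000.

ƒ39,000–ƒ71,000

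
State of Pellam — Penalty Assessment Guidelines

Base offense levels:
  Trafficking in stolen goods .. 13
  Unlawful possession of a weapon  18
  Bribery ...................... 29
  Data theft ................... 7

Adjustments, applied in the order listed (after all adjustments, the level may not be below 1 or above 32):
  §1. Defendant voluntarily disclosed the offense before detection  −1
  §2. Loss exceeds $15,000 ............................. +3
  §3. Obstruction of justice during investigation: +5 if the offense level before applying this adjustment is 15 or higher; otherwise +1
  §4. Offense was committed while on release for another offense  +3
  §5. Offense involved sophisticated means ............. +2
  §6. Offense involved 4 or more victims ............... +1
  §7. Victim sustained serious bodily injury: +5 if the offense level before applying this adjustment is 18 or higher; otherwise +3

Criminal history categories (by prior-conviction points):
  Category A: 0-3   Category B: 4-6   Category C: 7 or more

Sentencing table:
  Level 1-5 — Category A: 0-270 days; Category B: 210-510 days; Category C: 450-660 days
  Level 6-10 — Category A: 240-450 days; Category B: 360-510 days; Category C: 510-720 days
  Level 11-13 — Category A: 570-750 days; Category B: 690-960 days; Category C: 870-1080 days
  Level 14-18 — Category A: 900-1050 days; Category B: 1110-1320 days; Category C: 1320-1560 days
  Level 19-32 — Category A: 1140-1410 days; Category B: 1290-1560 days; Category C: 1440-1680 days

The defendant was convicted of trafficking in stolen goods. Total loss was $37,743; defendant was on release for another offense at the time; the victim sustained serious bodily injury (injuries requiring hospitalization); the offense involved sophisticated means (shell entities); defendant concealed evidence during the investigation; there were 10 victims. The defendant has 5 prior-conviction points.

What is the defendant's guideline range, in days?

Base offense level for trafficking in stolen goods: 13.
§1 does not apply.
§2 applies: 13 + 3 = 16.
§3 applies (level before this adjustment is 16 ≥ 15, so +5): 16 + 5 = 21.
§4 applies: 21 + 3 = 24.
§5 applies: 24 + 2 = 26.
§6 applies: 26 + 1 = 27.
§7 applies (level before this adjustment is 27 ≥ 18, so +5): 27 + 5 = 32.
Final offense level: 32.
Criminal history: 5 prior points → Category B (4-6).
Level 32 falls in the 19-32 band.
Grid: Level 19-32 × Category B = 1290-1560 days.

1290-1560 days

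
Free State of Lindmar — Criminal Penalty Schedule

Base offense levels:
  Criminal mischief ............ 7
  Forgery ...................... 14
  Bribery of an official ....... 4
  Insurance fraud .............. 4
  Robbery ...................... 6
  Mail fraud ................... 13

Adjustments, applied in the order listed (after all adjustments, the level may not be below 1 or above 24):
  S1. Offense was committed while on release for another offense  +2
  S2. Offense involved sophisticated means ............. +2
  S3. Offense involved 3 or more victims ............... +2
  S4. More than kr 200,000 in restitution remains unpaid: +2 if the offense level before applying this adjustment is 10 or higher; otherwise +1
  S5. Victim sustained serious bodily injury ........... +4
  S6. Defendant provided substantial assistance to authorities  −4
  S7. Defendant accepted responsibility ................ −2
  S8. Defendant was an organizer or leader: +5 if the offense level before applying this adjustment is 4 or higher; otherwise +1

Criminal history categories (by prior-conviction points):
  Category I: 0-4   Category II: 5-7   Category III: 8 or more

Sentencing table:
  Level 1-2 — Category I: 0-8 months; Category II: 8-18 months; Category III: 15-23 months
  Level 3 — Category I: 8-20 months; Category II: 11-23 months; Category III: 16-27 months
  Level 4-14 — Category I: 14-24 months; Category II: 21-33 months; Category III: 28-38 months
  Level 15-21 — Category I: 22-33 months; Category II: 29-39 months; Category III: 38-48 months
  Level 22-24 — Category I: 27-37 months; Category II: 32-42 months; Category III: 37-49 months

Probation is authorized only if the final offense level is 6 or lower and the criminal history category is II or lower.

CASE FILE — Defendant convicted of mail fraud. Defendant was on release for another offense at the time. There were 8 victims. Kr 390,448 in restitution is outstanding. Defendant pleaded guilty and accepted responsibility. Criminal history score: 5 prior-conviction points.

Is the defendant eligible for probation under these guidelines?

No

Base offense level for mail fraud: 13.
S1 applies: 13 + 2 = 15.
S3 applies: 15 + 2 = 17.
S4 applies (level before this adjustment is 17 ≥ 10, so +2): 17 + 2 = 19.
S7 applies: 19 − 2 = 17.
Final offense level: 17.
Criminal history: 5 prior points → Category II (5-7).
Level 17 falls in the 15-21 band.
Grid: Level 15-21 × Category II = 29-39 months.
Probation check: level 17 > 6 and category II ≤ II → not eligible.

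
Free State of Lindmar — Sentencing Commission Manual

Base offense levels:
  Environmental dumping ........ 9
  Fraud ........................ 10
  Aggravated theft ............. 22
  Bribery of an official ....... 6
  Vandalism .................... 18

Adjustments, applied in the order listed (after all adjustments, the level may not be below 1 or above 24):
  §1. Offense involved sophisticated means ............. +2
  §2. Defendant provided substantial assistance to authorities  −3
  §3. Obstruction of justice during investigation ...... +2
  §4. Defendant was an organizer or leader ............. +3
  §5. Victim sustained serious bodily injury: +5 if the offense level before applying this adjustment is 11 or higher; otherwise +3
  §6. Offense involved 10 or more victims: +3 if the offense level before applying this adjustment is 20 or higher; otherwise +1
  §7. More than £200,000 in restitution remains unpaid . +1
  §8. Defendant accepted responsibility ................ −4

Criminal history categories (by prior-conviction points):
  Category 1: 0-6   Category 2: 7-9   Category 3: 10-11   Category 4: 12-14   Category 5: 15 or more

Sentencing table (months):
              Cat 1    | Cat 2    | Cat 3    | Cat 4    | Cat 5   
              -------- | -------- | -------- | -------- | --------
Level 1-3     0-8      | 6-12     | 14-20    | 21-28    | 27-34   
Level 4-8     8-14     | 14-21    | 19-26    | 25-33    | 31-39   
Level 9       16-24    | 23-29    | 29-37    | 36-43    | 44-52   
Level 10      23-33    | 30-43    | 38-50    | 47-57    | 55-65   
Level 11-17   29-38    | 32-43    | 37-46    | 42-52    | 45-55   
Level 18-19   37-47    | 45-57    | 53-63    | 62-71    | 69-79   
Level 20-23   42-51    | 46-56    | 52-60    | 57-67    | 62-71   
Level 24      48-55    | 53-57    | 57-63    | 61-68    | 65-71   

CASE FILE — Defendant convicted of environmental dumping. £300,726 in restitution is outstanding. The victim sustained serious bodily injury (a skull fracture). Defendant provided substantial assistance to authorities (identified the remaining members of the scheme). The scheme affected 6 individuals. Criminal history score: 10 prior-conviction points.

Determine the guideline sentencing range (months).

Base offense level for environmental dumping: 9.
§1 does not apply.
§2 applies: 9 − 3 = 6.
§5 applies (level before this adjustment is 6 < 11, so +3): 6 + 3 = 9.
§7 applies: 9 + 1 = 10.
Final offense level: 10.
Criminal history: 10 prior points → Category 3 (10-11).
Level 10 falls in the 10 band.
Grid: Level 10 × Category 3 = 38-50 months.

38-50 months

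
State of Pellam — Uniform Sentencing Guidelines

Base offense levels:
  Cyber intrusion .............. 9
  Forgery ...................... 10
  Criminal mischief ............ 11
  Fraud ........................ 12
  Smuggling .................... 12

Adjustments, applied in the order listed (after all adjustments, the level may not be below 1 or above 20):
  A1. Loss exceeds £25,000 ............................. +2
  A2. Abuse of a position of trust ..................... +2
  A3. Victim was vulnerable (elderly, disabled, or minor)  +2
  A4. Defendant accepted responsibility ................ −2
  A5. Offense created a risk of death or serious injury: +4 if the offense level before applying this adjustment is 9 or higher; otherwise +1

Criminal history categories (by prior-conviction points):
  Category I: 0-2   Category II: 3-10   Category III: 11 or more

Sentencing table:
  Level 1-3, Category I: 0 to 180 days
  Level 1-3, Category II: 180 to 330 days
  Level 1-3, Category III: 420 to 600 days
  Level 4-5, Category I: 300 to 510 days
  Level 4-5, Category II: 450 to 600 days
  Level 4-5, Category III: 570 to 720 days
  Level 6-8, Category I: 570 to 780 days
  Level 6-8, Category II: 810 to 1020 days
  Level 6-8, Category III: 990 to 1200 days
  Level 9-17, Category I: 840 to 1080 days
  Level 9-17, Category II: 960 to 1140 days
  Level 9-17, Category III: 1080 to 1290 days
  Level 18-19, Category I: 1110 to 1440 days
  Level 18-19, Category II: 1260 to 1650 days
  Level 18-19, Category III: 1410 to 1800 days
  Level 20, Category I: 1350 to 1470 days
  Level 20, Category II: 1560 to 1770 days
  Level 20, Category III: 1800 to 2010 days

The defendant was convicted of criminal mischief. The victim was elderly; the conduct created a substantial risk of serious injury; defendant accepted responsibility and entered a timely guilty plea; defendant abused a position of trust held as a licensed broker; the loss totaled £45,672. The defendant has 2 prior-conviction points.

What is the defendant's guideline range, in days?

Base offense level for criminal mischief: 11.
A1 applies: 11 + 2 = 13.
A2 applies: 13 + 2 = 15.
A3 applies: 15 + 2 = 17.
A4 applies: 17 − 2 = 15.
A5 applies (level before this adjustment is 15 ≥ 9, so +4): 15 + 4 = 19.
Final offense level: 19.
Criminal history: 2 prior points → Category I (0-2).
Level 19 falls in the 18-19 band.
Grid: Level 18-19 × Category I = 1110-1440 days.

1110-1440 days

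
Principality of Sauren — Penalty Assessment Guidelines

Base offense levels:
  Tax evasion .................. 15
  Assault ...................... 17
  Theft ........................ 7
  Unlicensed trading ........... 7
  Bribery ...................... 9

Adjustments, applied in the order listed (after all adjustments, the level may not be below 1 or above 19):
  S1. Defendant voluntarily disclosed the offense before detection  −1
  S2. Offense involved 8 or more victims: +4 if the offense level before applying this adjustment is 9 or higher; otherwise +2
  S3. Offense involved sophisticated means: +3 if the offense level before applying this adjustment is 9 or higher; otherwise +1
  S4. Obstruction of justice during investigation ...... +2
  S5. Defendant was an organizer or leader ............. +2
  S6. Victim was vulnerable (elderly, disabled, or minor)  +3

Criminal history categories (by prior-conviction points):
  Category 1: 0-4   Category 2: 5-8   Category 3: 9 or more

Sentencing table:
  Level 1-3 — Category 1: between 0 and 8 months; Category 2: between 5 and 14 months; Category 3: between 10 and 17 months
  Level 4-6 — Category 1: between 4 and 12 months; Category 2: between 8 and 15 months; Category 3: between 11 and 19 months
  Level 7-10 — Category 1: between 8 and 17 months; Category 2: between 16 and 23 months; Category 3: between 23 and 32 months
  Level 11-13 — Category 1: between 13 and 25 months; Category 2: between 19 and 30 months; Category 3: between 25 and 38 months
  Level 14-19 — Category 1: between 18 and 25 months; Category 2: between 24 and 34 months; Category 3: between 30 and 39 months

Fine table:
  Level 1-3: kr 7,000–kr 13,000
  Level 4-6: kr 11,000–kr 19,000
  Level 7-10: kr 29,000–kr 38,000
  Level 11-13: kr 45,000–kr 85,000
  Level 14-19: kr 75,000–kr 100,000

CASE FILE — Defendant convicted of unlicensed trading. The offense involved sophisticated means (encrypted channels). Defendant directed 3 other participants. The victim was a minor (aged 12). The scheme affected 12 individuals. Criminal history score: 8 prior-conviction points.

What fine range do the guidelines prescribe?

Base offense level for unlicensed trading: 7.
S2 applies (level before this adjustment is 7 < 9, so +2): 7 + 2 = 9.
S3 applies (level before this adjustment is 9 ≥ 9, so +3): 9 + 3 = 12.
S4 does not apply.
S5 applies: 12 + 2 = 14.
S6 applies: 14 + 3 = 17.
Final offense level: 17.
Level 17 falls in the 14-19 band.
Fine table: Level 14-19 → kr 75,000–kr 100,000.

kr 75,000–kr 100,000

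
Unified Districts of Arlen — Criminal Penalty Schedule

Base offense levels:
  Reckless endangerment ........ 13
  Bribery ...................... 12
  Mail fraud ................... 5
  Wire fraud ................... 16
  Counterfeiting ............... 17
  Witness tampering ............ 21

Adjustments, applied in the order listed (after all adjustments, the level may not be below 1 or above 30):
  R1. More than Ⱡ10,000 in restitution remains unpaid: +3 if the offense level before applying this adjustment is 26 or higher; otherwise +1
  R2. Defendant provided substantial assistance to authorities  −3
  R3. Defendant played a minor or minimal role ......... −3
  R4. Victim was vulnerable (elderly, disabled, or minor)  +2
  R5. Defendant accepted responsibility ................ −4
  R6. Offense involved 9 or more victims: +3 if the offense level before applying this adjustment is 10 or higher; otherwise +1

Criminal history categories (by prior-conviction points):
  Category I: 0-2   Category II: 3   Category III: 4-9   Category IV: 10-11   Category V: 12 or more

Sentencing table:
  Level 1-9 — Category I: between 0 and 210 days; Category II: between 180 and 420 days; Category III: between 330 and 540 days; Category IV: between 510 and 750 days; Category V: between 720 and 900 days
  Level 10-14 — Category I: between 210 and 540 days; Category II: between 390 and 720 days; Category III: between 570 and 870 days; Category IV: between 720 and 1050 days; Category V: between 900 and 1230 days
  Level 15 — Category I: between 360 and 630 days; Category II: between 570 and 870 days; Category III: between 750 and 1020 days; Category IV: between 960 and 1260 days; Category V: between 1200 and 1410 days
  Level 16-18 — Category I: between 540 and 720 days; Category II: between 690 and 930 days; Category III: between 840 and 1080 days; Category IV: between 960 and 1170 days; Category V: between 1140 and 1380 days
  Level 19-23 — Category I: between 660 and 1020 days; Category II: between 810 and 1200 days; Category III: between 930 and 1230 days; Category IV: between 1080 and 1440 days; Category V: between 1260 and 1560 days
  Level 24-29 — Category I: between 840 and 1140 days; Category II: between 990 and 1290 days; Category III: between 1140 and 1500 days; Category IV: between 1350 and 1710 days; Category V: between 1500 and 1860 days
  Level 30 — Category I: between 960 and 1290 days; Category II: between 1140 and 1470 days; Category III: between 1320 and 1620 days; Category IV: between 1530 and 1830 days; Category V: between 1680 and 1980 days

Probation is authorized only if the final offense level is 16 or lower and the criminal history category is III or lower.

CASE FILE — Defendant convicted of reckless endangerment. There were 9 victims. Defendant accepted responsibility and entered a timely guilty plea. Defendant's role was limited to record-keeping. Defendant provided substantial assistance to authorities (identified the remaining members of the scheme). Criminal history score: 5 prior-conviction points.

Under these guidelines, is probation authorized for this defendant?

Yes

Base offense level for reckless endangerment: 13.
R1 does not apply.
R2 applies: 13 − 3 = 10.
R3 applies: 10 − 3 = 7.
R5 applies: 7 − 4 = 3.
R6 applies (level before this adjustment is 3 < 10, so +1): 3 + 1 = 4.
Final offense level: 4.
Criminal history: 5 prior points → Category III (4-9).
Level 4 falls in the 1-9 band.
Grid: Level 1-9 × Category III = 330-540 days.
Probation check: level 4 ≤ 16 and category III ≤ III → eligible.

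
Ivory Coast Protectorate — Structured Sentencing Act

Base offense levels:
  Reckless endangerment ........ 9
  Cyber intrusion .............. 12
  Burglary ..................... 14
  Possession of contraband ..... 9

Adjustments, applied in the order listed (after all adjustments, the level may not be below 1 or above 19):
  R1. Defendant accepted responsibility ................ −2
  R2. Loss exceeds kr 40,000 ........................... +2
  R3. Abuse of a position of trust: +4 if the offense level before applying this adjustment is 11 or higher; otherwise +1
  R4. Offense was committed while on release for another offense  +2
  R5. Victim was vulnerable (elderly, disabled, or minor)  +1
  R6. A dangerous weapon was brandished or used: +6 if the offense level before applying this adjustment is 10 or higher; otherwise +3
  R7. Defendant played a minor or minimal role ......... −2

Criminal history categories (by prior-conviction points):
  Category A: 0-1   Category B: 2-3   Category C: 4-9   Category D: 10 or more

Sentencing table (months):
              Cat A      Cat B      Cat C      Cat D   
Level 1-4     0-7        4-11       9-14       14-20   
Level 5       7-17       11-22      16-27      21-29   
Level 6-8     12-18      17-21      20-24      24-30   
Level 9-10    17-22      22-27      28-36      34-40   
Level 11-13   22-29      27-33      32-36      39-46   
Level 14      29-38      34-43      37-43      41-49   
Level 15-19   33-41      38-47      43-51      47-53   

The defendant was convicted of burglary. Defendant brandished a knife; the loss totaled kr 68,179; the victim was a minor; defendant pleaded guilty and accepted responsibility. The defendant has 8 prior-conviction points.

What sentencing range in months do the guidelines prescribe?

43-51 months

Base offense level for burglary: 14.
R1 applies: 14 − 2 = 12.
R2 applies: 12 + 2 = 14.
R5 applies: 14 + 1 = 15.
R6 applies (level before this adjustment is 15 ≥ 10, so +6): 15 + 6 = 21.
R7 does not apply.
Level 21 exceeds the maximum of 19; capped at 19.
Final offense level: 19.
Criminal history: 8 prior points → Category C (4-9).
Level 19 falls in the 15-19 band.
Grid: Level 15-19 × Category C = 43-51 months.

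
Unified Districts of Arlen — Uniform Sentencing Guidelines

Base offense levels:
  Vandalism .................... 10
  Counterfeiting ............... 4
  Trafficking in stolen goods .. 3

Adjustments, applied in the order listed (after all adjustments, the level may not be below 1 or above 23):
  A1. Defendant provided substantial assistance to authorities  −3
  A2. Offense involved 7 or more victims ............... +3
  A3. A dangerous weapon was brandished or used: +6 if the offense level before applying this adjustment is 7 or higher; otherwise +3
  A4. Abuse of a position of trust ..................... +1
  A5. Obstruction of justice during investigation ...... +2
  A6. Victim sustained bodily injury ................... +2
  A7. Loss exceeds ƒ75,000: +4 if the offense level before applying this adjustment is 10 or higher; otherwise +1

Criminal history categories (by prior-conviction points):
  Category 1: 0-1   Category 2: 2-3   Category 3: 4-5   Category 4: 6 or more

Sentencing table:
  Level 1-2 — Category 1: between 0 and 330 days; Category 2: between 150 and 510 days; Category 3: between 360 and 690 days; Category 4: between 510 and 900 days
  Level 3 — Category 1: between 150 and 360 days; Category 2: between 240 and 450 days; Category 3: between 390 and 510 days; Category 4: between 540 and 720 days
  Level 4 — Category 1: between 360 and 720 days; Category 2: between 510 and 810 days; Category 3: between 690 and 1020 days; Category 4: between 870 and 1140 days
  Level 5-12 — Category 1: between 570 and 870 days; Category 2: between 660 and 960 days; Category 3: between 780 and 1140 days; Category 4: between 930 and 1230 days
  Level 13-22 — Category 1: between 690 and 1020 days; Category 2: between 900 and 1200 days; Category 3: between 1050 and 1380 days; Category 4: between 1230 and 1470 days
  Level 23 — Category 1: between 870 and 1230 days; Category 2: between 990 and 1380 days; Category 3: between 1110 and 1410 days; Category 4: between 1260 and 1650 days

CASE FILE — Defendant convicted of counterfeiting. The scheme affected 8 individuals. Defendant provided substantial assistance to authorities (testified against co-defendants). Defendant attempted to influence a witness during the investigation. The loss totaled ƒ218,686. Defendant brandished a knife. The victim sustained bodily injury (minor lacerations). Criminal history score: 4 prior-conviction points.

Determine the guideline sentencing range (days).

1050-1380 days

Base offense level for counterfeiting: 4.
A1 applies: 4 − 3 = 1.
A2 applies: 1 + 3 = 4.
A3 applies (level before this adjustment is 4 < 7, so +3): 4 + 3 = 7.
A4 does not apply.
A5 applies: 7 + 2 = 9.
A6 applies: 9 + 2 = 11.
A7 applies (level before this adjustment is 11 ≥ 10, so +4): 11 + 4 = 15.
Final offense level: 15.
Criminal history: 4 prior points → Category 3 (4-5).
Level 15 falls in the 13-22 band.
Grid: Level 13-22 × Category 3 = 1050-1380 days.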